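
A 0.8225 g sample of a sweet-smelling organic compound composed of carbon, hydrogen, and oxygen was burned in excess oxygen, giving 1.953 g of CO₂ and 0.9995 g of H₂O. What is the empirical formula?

mol C = 1.953 g CO₂ ÷ 44.009 g/mol = 0.044377 mol
mol H = 2 × 0.9995 g H₂O ÷ 18.015 g/mol = 0.11096 mol
mass O = 0.8225 − (0.53302 + 0.11185) = 0.17763 g → mol O = 0.17763 ÷ 15.999 = 0.011103 mol
Divide by the smallest (0.011103 mol): C 3.997, H 9.994, O 1.000

C4H10O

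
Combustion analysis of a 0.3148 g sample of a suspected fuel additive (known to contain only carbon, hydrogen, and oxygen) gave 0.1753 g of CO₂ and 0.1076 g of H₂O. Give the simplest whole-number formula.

mol C = 0.1753 g CO₂ ÷ 44.009 g/mol = 0.0039833 mol
mol H = 2 × 0.1076 g H₂O ÷ 18.015 g/mol = 0.011946 mol
mass O = 0.3148 − (0.047843 + 0.012041) = 0.25492 g → mol O = 0.25492 ÷ 15.999 = 0.015933 mol
Divide by the smallest (0.0039833 mol): C 1.000, H 2.999, O 4.000

CH3O4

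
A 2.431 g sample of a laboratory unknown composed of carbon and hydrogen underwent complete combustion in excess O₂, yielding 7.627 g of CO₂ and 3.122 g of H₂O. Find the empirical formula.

mol C = 7.627 g CO₂ ÷ 44.009 g/mol = 0.17331 mol
mol H = 2 × 3.122 g H₂O ÷ 18.015 g/mol = 0.34660 mol
Divide by the smallest (0.17331 mol): C 1.000, H 2.000

CH2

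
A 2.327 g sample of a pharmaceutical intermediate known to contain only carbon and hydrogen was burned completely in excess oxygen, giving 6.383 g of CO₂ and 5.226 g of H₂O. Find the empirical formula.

CH4

mol C = 6.383 g CO₂ ÷ 44.009 g/mol = 0.14504 mol
mol H = 2 × 5.226 g H₂O ÷ 18.015 g/mol = 0.58018 mol
Divide by the smallest (0.14504 mol): C 1.000, H 4.000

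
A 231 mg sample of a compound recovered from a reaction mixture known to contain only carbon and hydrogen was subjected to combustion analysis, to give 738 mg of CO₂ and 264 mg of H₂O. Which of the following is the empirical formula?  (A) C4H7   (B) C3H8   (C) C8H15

(A) C4H7

mol C = 0.738 g CO₂ ÷ 44.009 g/mol = 0.01677 mol
mol H = 2 × 0.264 g H₂O ÷ 18.015 g/mol = 0.02931 mol
Divide by the smallest (0.01677 mol): C 1.000, H 1.748
Multiplying each by 4 gives whole numbers: C 4.00, H 6.99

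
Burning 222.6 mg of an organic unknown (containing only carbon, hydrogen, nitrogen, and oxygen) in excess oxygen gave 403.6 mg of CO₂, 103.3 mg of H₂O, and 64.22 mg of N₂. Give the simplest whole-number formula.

mol C = 0.4036 g CO₂ ÷ 44.009 g/mol = 0.0091709 mol
mol H = 2 × 0.1033 g H₂O ÷ 18.015 g/mol = 0.011468 mol
mol N = 2 × 0.06422 g N₂ ÷ 28.014 g/mol = 0.0045849 mol
mass O = 0.2226 − (0.11015 + 0.011560 + 0.064220) = 0.036669 g → mol O = 0.036669 ÷ 15.999 = 0.0022920 mol
Divide by the smallest (0.0022920 mol): C 4.001, H 5.004, N 2.000, O 1.000

C4H5N2O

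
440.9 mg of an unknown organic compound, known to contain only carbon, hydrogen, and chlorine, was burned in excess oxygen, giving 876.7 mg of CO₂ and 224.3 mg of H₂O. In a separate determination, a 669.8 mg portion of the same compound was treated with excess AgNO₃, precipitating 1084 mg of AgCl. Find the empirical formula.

C4H5Cl

mol C = 0.8767 g CO₂ ÷ 44.009 g/mol = 0.019921 mol
mol H = 2 × 0.2243 g H₂O ÷ 18.015 g/mol = 0.024901 mol
From the AgCl data: mol Cl per gram of compound = (1.084 ÷ 143.318) ÷ 0.6698 = 0.011292 mol/g, so in the 0.4409 g combustion sample mol Cl = 0.0049788 mol
Divide by the smallest (0.0049788 mol): C 4.001, H 5.002, Cl 1.000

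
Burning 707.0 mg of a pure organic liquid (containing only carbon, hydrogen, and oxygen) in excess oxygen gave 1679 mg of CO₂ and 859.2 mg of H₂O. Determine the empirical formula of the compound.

mol C = 1.679 g CO₂ ÷ 44.009 g/mol = 0.038151 mol
mol H = 2 × 0.8592 g H₂O ÷ 18.015 g/mol = 0.095387 mol
mass O = 0.7070 − (0.45824 + 0.096150) = 0.15261 g → mol O = 0.15261 ÷ 15.999 = 0.0095390 mol
Divide by the smallest (0.0095390 mol): C 4.000, H 10.000, O 1.000

C4H10O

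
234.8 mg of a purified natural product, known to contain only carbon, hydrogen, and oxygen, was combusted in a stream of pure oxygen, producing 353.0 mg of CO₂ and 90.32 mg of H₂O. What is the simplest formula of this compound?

mol C = 0.3530 g CO₂ ÷ 44.009 g/mol = 0.0080211 mol
mol H = 2 × 0.09032 g H₂O ÷ 18.015 g/mol = 0.010027 mol
mass O = 0.2348 − (0.096341 + 0.010107) = 0.12835 g → mol O = 0.12835 ÷ 15.999 = 0.0080225 mol
Divide by the smallest (0.0080211 mol): C 1.000, H 1.250, O 1.000
Multiplying each by 4 gives whole numbers: C 4.00, H 5.00, O 4.00

C4H5O4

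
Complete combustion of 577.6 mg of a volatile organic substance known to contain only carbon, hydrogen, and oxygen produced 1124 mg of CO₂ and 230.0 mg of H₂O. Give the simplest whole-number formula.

C5H5O3

mol C = 1.124 g CO₂ ÷ 44.009 g/mol = 0.025540 mol
mol H = 2 × 0.2300 g H₂O ÷ 18.015 g/mol = 0.025534 mol
mass O = 0.5776 − (0.30676 + 0.025739) = 0.24510 g → mol O = 0.24510 ÷ 15.999 = 0.015320 mol
Divide by the smallest (0.015320 mol): C 1.667, H 1.667, O 1.000
Multiplying each by 3 gives whole numbers: C 5.00, H 5.00, O 3.00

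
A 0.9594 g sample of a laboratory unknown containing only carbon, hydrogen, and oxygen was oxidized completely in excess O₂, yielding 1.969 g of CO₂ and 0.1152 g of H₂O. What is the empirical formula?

C7H2O4

mol C = 1.969 g CO₂ ÷ 44.009 g/mol = 0.044741 mol
mol H = 2 × 0.1152 g H₂O ÷ 18.015 g/mol = 0.012789 mol
mass O = 0.9594 − (0.53738 + 0.012892) = 0.40913 g → mol O = 0.40913 ÷ 15.999 = 0.025572 mol
Divide by the smallest (0.012789 mol): C 3.498, H 1.000, O 1.999
Multiplying each by 2 gives whole numbers: C 7.00, H 2.00, O 4.00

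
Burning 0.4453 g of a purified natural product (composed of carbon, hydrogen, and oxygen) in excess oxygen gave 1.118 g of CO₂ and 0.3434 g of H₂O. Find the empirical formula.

C4H6O

mol C = 1.118 g CO₂ ÷ 44.009 g/mol = 0.025404 mol
mol H = 2 × 0.3434 g H₂O ÷ 18.015 g/mol = 0.038124 mol
mass O = 0.4453 − (0.30513 + 0.038429) = 0.10175 g → mol O = 0.10175 ÷ 15.999 = 0.0063595 mol
Divide by the smallest (0.0063595 mol): C 3.995, H 5.995, O 1.000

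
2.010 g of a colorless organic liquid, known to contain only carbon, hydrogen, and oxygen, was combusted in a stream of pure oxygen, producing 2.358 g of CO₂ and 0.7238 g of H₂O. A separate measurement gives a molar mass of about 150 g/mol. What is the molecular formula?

mol C = 2.358 g CO₂ ÷ 44.009 g/mol = 0.053580 mol
mol H = 2 × 0.7238 g H₂O ÷ 18.015 g/mol = 0.080355 mol
mass O = 2.010 − (0.64355 + 0.080998) = 1.2855 g → mol O = 1.2855 ÷ 15.999 = 0.080346 mol
Divide by the smallest (0.053580 mol): C 1.000, H 1.500, O 1.500
Multiplying each by 2 gives whole numbers: C 2.00, H 3.00, O 3.00
Empirical formula: C2H3O3
Empirical-formula mass = 75.04 g/mol; 150 ÷ 75.04 ≈ 2, so the molecular formula is C4H6O6.

C4H6O6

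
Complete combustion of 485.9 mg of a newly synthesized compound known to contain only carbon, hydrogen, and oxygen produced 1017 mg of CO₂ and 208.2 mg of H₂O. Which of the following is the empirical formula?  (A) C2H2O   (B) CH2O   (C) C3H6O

mol C = 1.017 g CO₂ ÷ 44.009 g/mol = 0.023109 mol
mol H = 2 × 0.2082 g H₂O ÷ 18.015 g/mol = 0.023114 mol
mass O = 0.4859 − (0.27756 + 0.023299) = 0.18504 g → mol O = 0.18504 ÷ 15.999 = 0.011566 mol
Divide by the smallest (0.011566 mol): C 1.998, H 1.998, O 1.000

(A) C2H2O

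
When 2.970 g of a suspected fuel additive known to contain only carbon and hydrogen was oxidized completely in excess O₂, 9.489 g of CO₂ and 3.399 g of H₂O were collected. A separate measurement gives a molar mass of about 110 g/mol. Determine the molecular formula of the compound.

C8H14

mol C = 9.489 g CO₂ ÷ 44.009 g/mol = 0.21561 mol
mol H = 2 × 3.399 g H₂O ÷ 18.015 g/mol = 0.37735 mol
Divide by the smallest (0.21561 mol): C 1.000, H 1.750
Multiplying each by 4 gives whole numbers: C 4.00, H 7.00
Empirical formula: C4H7
Empirical-formula mass = 55.10 g/mol; 110 ÷ 55.10 ≈ 2, so the molecular formula is C8H14.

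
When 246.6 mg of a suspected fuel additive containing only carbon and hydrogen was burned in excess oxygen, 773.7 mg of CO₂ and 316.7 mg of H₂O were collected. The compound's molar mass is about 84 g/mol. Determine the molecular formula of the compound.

mol C = 0.7737 g CO₂ ÷ 44.009 g/mol = 0.017580 mol
mol H = 2 × 0.3167 g H₂O ÷ 18.015 g/mol = 0.035160 mol
Divide by the smallest (0.017580 mol): C 1.000, H 2.000
Empirical formula: CH2
Empirical-formula mass = 14.03 g/mol; 84 ÷ 14.03 ≈ 6, so the molecular formula is C6H12.

C6H12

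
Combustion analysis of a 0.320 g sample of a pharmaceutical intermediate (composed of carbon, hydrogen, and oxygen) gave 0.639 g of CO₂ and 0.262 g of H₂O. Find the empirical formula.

C2H4O

mol C = 0.639 g CO₂ ÷ 44.009 g/mol = 0.01452 mol
mol H = 2 × 0.262 g H₂O ÷ 18.015 g/mol = 0.02909 mol
mass O = 0.320 − (0.1744 + 0.02932) = 0.1163 g → mol O = 0.1163 ÷ 15.999 = 0.007268 mol
Divide by the smallest (0.007268 mol): C 1.998, H 4.002, O 1.000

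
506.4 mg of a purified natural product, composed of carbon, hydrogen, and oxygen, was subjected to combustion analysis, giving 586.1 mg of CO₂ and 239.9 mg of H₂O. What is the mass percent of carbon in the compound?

31.59%

mol C = 0.5861 g CO₂ ÷ 44.009 g/mol = 0.013318 mol
mol H = 2 × 0.2399 g H₂O ÷ 18.015 g/mol = 0.026633 mol
mass O = 0.5064 − (0.15996 + 0.026846) = 0.31959 g → mol O = 0.31959 ÷ 15.999 = 0.019976 mol
mass % C = 0.15996 g ÷ 0.5064 g × 100%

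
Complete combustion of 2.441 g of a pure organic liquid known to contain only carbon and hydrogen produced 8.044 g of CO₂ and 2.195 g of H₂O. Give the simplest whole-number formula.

mol C = 8.044 g CO₂ ÷ 44.009 g/mol = 0.18278 mol
mol H = 2 × 2.195 g H₂O ÷ 18.015 g/mol = 0.24369 mol
Divide by the smallest (0.18278 mol): C 1.000, H 1.333
Multiplying each by 3 gives whole numbers: C 3.00, H 4.00

C3H4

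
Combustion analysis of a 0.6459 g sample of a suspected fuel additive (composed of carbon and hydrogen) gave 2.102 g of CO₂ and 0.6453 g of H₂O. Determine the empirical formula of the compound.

C2H3

mol C = 2.102 g CO₂ ÷ 44.009 g/mol = 0.047763 mol
mol H = 2 × 0.6453 g H₂O ÷ 18.015 g/mol = 0.071640 mol
Divide by the smallest (0.047763 mol): C 1.000, H 1.500
Multiplying each by 2 gives whole numbers: C 2.00, H 3.00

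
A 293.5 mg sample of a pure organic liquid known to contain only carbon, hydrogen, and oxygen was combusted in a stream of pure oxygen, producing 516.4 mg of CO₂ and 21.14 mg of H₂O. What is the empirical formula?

mol C = 0.5164 g CO₂ ÷ 44.009 g/mol = 0.011734 mol
mol H = 2 × 0.02114 g H₂O ÷ 18.015 g/mol = 0.0023469 mol
mass O = 0.2935 − (0.14094 + 0.0023657) = 0.15020 g → mol O = 0.15020 ÷ 15.999 = 0.0093879 mol
Divide by the smallest (0.0023469 mol): C 5.000, H 1.000, O 4.000

C5HO4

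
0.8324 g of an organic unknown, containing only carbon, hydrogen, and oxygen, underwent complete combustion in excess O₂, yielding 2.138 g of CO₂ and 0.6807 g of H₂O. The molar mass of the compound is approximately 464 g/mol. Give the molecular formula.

C27H42O6

mol C = 2.138 g CO₂ ÷ 44.009 g/mol = 0.048581 mol
mol H = 2 × 0.6807 g H₂O ÷ 18.015 g/mol = 0.075570 mol
mass O = 0.8324 − (0.58351 + 0.076175) = 0.17272 g → mol O = 0.17272 ÷ 15.999 = 0.010796 mol
Divide by the smallest (0.010796 mol): C 4.500, H 7.000, O 1.000
Multiplying each by 2 gives whole numbers: C 9.00, H 14.00, O 2.00
Empirical formula: C9H14O2
Empirical-formula mass = 154.21 g/mol; 464 ÷ 154.21 ≈ 3, so the molecular formula is C27H42O6.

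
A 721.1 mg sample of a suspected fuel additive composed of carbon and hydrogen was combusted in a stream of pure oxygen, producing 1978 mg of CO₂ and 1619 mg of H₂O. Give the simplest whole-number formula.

CH4

mol C = 1.978 g CO₂ ÷ 44.009 g/mol = 0.044945 mol
mol H = 2 × 1.619 g H₂O ÷ 18.015 g/mol = 0.17974 mol
Divide by the smallest (0.044945 mol): C 1.000, H 3.999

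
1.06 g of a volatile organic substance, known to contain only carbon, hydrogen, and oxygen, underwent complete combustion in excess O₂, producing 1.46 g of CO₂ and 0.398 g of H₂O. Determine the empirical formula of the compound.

mol C = 1.46 g CO₂ ÷ 44.009 g/mol = 0.03318 mol
mol H = 2 × 0.398 g H₂O ÷ 18.015 g/mol = 0.04419 mol
mass O = 1.06 − (0.3985 + 0.04454) = 0.6170 g → mol O = 0.6170 ÷ 15.999 = 0.03856 mol
Divide by the smallest (0.03318 mol): C 1.000, H 1.332, O 1.162
Multiplying each by 6 gives whole numbers: C 6.00, H 7.99, O 6.97

C6H8O7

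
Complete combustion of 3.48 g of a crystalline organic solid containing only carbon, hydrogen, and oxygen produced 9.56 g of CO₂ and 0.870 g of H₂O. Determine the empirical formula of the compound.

C9H4O2

mol C = 9.56 g CO₂ ÷ 44.009 g/mol = 0.2172 mol
mol H = 2 × 0.870 g H₂O ÷ 18.015 g/mol = 0.09659 mol
mass O = 3.48 − (2.609 + 0.09736) = 0.7735 g → mol O = 0.7735 ÷ 15.999 = 0.04835 mol
Divide by the smallest (0.04835 mol): C 4.493, H 1.998, O 1.000
Multiplying each by 2 gives whole numbers: C 8.99, H 4.00, O 2.00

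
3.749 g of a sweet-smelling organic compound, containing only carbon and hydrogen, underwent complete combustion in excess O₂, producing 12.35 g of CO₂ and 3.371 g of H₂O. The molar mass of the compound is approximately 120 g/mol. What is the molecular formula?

C9H12

mol C = 12.35 g CO₂ ÷ 44.009 g/mol = 0.28062 mol
mol H = 2 × 3.371 g H₂O ÷ 18.015 g/mol = 0.37424 mol
Divide by the smallest (0.28062 mol): C 1.000, H 1.334
Multiplying each by 3 gives whole numbers: C 3.00, H 4.00
Empirical formula: C3H4
Empirical-formula mass = 40.06 g/mol; 120 ÷ 40.06 ≈ 3, so the molecular formula is C9H12.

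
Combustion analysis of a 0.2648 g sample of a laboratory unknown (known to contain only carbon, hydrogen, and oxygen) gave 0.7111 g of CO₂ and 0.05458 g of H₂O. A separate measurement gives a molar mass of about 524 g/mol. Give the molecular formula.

C32H12O8

mol C = 0.7111 g CO₂ ÷ 44.009 g/mol = 0.016158 mol
mol H = 2 × 0.05458 g H₂O ÷ 18.015 g/mol = 0.0060594 mol
mass O = 0.2648 − (0.19407 + 0.0061079) = 0.064618 g → mol O = 0.064618 ÷ 15.999 = 0.0040389 mol
Divide by the smallest (0.0040389 mol): C 4.001, H 1.500, O 1.000
Multiplying each by 2 gives whole numbers: C 8.00, H 3.00, O 2.00
Empirical formula: C8H3O2
Empirical-formula mass = 131.11 g/mol; 524 ÷ 131.11 ≈ 4, so the molecular formula is C32H12O8.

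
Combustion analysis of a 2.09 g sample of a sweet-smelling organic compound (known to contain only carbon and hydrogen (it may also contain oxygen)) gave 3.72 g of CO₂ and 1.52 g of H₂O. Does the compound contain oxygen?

mol C = 3.72 g CO₂ ÷ 44.009 g/mol = 0.08453 mol
mol H = 2 × 1.52 g H₂O ÷ 18.015 g/mol = 0.1687 mol
C and H account for only 1.185 g of the 2.09 g sample; the remaining 0.9046 g must be oxygen.

yes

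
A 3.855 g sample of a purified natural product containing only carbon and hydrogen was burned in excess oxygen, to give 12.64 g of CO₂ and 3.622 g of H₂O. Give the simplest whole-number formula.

C5H7

mol C = 12.64 g CO₂ ÷ 44.009 g/mol = 0.28721 mol
mol H = 2 × 3.622 g H₂O ÷ 18.015 g/mol = 0.40211 mol
Divide by the smallest (0.28721 mol): C 1.000, H 1.400
Multiplying each by 5 gives whole numbers: C 5.00, H 7.00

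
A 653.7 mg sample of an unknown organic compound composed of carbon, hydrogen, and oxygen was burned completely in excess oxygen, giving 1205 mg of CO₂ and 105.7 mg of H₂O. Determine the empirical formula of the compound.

mol C = 1.205 g CO₂ ÷ 44.009 g/mol = 0.027381 mol
mol H = 2 × 0.1057 g H₂O ÷ 18.015 g/mol = 0.011735 mol
mass O = 0.6537 − (0.32887 + 0.011829) = 0.31300 g → mol O = 0.31300 ÷ 15.999 = 0.019564 mol
Divide by the smallest (0.011735 mol): C 2.333, H 1.000, O 1.667
Multiplying each by 3 gives whole numbers: C 7.00, H 3.00, O 5.00

C7H3O5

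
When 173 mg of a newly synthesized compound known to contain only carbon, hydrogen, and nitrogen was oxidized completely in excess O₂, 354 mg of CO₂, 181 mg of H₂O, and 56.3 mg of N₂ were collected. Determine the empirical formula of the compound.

mol C = 0.354 g CO₂ ÷ 44.009 g/mol = 0.008044 mol
mol H = 2 × 0.181 g H₂O ÷ 18.015 g/mol = 0.02009 mol
mol N = 2 × 0.0563 g N₂ ÷ 28.014 g/mol = 0.004019 mol
Divide by the smallest (0.004019 mol): C 2.001, H 4.999, N 1.000

C2H5N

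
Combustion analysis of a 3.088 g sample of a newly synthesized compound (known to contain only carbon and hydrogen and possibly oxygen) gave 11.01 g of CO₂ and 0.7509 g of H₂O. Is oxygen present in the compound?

no

mol C = 11.01 g CO₂ ÷ 44.009 g/mol = 0.25018 mol
mol H = 2 × 0.7509 g H₂O ÷ 18.015 g/mol = 0.083364 mol
C and H together account for 3.0889 g — essentially the entire 3.088 g sample — so the compound contains no oxygen.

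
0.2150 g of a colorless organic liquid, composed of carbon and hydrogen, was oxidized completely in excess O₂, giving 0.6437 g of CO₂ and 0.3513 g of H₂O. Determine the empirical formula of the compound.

mol C = 0.6437 g CO₂ ÷ 44.009 g/mol = 0.014627 mol
mol H = 2 × 0.3513 g H₂O ÷ 18.015 g/mol = 0.039001 mol
Divide by the smallest (0.014627 mol): C 1.000, H 2.666
Multiplying each by 3 gives whole numbers: C 3.00, H 8.00

C3H8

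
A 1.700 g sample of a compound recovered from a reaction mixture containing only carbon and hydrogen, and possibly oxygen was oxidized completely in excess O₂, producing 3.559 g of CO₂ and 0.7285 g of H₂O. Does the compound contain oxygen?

mol C = 3.559 g CO₂ ÷ 44.009 g/mol = 0.080870 mol
mol H = 2 × 0.7285 g H₂O ÷ 18.015 g/mol = 0.080877 mol
C and H account for only 1.0529 g of the 1.700 g sample; the remaining 0.64715 g must be oxygen.

yes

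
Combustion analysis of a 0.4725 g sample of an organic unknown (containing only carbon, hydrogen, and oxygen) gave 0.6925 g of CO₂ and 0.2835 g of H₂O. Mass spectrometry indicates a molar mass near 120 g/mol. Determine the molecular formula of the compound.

mol C = 0.6925 g CO₂ ÷ 44.009 g/mol = 0.015735 mol
mol H = 2 × 0.2835 g H₂O ÷ 18.015 g/mol = 0.031474 mol
mass O = 0.4725 − (0.18900 + 0.031726) = 0.25178 g → mol O = 0.25178 ÷ 15.999 = 0.015737 mol
Divide by the smallest (0.015735 mol): C 1.000, H 2.000, O 1.000
Empirical formula: CH2O
Empirical-formula mass = 30.03 g/mol; 120 ÷ 30.03 ≈ 4, so the molecular formula is C4H8O4.

C4H8O4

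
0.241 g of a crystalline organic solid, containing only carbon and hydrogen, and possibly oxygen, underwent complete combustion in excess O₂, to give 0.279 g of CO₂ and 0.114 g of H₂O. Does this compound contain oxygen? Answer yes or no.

mol C = 0.279 g CO₂ ÷ 44.009 g/mol = 0.006340 mol
mol H = 2 × 0.114 g H₂O ÷ 18.015 g/mol = 0.01266 mol
C and H account for only 0.08890 g of the 0.241 g sample; the remaining 0.1521 g must be oxygen.

yes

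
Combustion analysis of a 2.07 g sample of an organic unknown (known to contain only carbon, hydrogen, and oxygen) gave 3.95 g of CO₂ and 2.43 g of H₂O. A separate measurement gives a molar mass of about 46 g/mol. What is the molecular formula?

C2H6O

mol C = 3.95 g CO₂ ÷ 44.009 g/mol = 0.08975 mol
mol H = 2 × 2.43 g H₂O ÷ 18.015 g/mol = 0.2698 mol
mass O = 2.07 − (1.078 + 0.2719) = 0.7200 g → mol O = 0.7200 ÷ 15.999 = 0.04500 mol
Divide by the smallest (0.04500 mol): C 1.994, H 5.994, O 1.000
Empirical formula: C2H6O
Empirical-formula mass = 46.07 g/mol; 46 ÷ 46.07 ≈ 1, so the molecular formula is C2H6O.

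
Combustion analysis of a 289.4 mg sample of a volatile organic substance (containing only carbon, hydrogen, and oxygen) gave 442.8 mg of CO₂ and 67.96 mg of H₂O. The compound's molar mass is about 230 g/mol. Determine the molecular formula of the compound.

C8H6O8

mol C = 0.4428 g CO₂ ÷ 44.009 g/mol = 0.010062 mol
mol H = 2 × 0.06796 g H₂O ÷ 18.015 g/mol = 0.0075448 mol
mass O = 0.2894 − (0.12085 + 0.0076052) = 0.16095 g → mol O = 0.16095 ÷ 15.999 = 0.010060 mol
Divide by the smallest (0.0075448 mol): C 1.334, H 1.000, O 1.333
Multiplying each by 3 gives whole numbers: C 4.00, H 3.00, O 4.00
Empirical formula: C4H3O4
Empirical-formula mass = 115.06 g/mol; 230 ÷ 115.06 ≈ 2, so the molecular formula is C8H6O8.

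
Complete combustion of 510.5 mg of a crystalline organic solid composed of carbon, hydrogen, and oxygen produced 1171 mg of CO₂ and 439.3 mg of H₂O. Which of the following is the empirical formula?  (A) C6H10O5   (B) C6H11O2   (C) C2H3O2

(B) C6H11O2

mol C = 1.171 g CO₂ ÷ 44.009 g/mol = 0.026608 mol
mol H = 2 × 0.4393 g H₂O ÷ 18.015 g/mol = 0.048770 mol
mass O = 0.5105 − (0.31959 + 0.049161) = 0.14175 g → mol O = 0.14175 ÷ 15.999 = 0.0088598 mol
Divide by the smallest (0.0088598 mol): C 3.003, H 5.505, O 1.000
Multiplying each by 2 gives whole numbers: C 6.01, H 11.01, O 2.00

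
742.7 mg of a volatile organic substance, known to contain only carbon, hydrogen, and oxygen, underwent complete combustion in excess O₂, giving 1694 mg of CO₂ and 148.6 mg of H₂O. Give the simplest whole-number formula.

mol C = 1.694 g CO₂ ÷ 44.009 g/mol = 0.038492 mol
mol H = 2 × 0.1486 g H₂O ÷ 18.015 g/mol = 0.016497 mol
mass O = 0.7427 − (0.46233 + 0.016629) = 0.26374 g → mol O = 0.26374 ÷ 15.999 = 0.016485 mol
Divide by the smallest (0.016485 mol): C 2.335, H 1.001, O 1.000
Multiplying each by 3 gives whole numbers: C 7.00, H 3.00, O 3.00

C7H3O3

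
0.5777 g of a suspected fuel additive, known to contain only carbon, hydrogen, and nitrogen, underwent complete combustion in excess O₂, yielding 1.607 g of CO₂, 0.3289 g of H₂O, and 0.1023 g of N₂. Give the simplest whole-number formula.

mol C = 1.607 g CO₂ ÷ 44.009 g/mol = 0.036515 mol
mol H = 2 × 0.3289 g H₂O ÷ 18.015 g/mol = 0.036514 mol
mol N = 2 × 0.1023 g N₂ ÷ 28.014 g/mol = 0.0073035 mol
Divide by the smallest (0.0073035 mol): C 5.000, H 5.000, N 1.000

C5H5N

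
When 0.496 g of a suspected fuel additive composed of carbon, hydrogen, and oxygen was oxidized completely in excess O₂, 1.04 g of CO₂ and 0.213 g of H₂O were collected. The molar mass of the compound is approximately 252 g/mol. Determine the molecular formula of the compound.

C12H12O6

mol C = 1.04 g CO₂ ÷ 44.009 g/mol = 0.02363 mol
mol H = 2 × 0.213 g H₂O ÷ 18.015 g/mol = 0.02365 mol
mass O = 0.496 − (0.2838 + 0.02384) = 0.1883 g → mol O = 0.1883 ÷ 15.999 = 0.01177 mol
Divide by the smallest (0.01177 mol): C 2.008, H 2.009, O 1.000
Empirical formula: C2H2O
Empirical-formula mass = 42.04 g/mol; 252 ÷ 42.04 ≈ 6, so the molecular formula is C12H12O6.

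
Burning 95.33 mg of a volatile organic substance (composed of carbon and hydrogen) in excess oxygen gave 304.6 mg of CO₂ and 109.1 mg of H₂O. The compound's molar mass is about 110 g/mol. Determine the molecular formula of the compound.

C8H14

mol C = 0.3046 g CO₂ ÷ 44.009 g/mol = 0.0069213 mol
mol H = 2 × 0.1091 g H₂O ÷ 18.015 g/mol = 0.012112 mol
Divide by the smallest (0.0069213 mol): C 1.000, H 1.750
Multiplying each by 4 gives whole numbers: C 4.00, H 7.00
Empirical formula: C4H7
Empirical-formula mass = 55.10 g/mol; 110 ÷ 55.10 ≈ 2, so the molecular formula is C8H14.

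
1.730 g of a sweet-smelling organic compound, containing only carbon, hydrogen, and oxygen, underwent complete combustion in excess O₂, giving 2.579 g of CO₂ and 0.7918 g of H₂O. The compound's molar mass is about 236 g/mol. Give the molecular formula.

mol C = 2.579 g CO₂ ÷ 44.009 g/mol = 0.058602 mol
mol H = 2 × 0.7918 g H₂O ÷ 18.015 g/mol = 0.087905 mol
mass O = 1.730 − (0.70386 + 0.088608) = 0.93753 g → mol O = 0.93753 ÷ 15.999 = 0.058599 mol
Divide by the smallest (0.058599 mol): C 1.000, H 1.500, O 1.000
Multiplying each by 2 gives whole numbers: C 2.00, H 3.00, O 2.00
Empirical formula: C2H3O2
Empirical-formula mass = 59.04 g/mol; 236 ÷ 59.04 ≈ 4, so the molecular formula is C8H12O8.

C8H12O8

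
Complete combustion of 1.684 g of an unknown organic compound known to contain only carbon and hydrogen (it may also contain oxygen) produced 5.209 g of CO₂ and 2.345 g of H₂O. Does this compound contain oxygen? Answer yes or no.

mol C = 5.209 g CO₂ ÷ 44.009 g/mol = 0.11836 mol
mol H = 2 × 2.345 g H₂O ÷ 18.015 g/mol = 0.26034 mol
C and H together account for 1.6841 g — essentially the entire 1.684 g sample — so the compound contains no oxygen.

no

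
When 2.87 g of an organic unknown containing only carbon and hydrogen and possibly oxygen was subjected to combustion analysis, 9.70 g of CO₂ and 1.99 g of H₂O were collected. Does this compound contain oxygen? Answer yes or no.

no

mol C = 9.70 g CO₂ ÷ 44.009 g/mol = 0.2204 mol
mol H = 2 × 1.99 g H₂O ÷ 18.015 g/mol = 0.2209 mol
C and H together account for 2.870 g — essentially the entire 2.87 g sample — so the compound contains no oxygen.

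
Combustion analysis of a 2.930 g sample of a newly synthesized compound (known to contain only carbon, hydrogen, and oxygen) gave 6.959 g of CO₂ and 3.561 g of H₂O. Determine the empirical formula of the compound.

mol C = 6.959 g CO₂ ÷ 44.009 g/mol = 0.15813 mol
mol H = 2 × 3.561 g H₂O ÷ 18.015 g/mol = 0.39534 mol
mass O = 2.930 − (1.8993 + 0.39850) = 0.63224 g → mol O = 0.63224 ÷ 15.999 = 0.039517 mol
Divide by the smallest (0.039517 mol): C 4.001, H 10.004, O 1.000

C4H10O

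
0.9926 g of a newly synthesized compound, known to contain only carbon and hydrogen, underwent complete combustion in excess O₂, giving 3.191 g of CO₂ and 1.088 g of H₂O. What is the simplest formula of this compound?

C3H5

mol C = 3.191 g CO₂ ÷ 44.009 g/mol = 0.072508 mol
mol H = 2 × 1.088 g H₂O ÷ 18.015 g/mol = 0.12079 mol
Divide by the smallest (0.072508 mol): C 1.000, H 1.666
Multiplying each by 3 gives whole numbers: C 3.00, H 5.00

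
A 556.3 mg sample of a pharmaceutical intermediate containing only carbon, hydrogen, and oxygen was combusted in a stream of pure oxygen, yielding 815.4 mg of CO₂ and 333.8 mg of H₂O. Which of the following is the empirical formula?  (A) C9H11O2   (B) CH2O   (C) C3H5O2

mol C = 0.8154 g CO₂ ÷ 44.009 g/mol = 0.018528 mol
mol H = 2 × 0.3338 g H₂O ÷ 18.015 g/mol = 0.037058 mol
mass O = 0.5563 − (0.22254 + 0.037354) = 0.29641 g → mol O = 0.29641 ÷ 15.999 = 0.018526 mol
Divide by the smallest (0.018526 mol): C 1.000, H 2.000, O 1.000

(B) CH2O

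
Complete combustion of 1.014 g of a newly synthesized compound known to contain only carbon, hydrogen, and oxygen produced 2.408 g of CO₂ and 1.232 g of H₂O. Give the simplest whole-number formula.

C4H10O

mol C = 2.408 g CO₂ ÷ 44.009 g/mol = 0.054716 mol
mol H = 2 × 1.232 g H₂O ÷ 18.015 g/mol = 0.13677 mol
mass O = 1.014 − (0.65719 + 0.13787) = 0.21894 g → mol O = 0.21894 ÷ 15.999 = 0.013684 mol
Divide by the smallest (0.013684 mol): C 3.998, H 9.995, O 1.000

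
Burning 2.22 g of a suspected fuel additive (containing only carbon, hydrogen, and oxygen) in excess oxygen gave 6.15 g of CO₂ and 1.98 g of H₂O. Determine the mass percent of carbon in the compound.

mol C = 6.15 g CO₂ ÷ 44.009 g/mol = 0.1397 mol
mol H = 2 × 1.98 g H₂O ÷ 18.015 g/mol = 0.2198 mol
mass O = 2.22 − (1.678 + 0.2216) = 0.3200 g → mol O = 0.3200 ÷ 15.999 = 0.02000 mol
mass % C = 1.678 g ÷ 2.22 g × 100%

75.6%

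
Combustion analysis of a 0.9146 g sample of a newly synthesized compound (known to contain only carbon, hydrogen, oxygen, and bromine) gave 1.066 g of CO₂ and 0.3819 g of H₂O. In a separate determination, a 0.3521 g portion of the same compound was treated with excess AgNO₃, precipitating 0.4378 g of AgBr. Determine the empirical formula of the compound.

mol C = 1.066 g CO₂ ÷ 44.009 g/mol = 0.024222 mol
mol H = 2 × 0.3819 g H₂O ÷ 18.015 g/mol = 0.042398 mol
From the AgBr data: mol Br per gram of compound = (0.4378 ÷ 187.772) ÷ 0.3521 = 0.0066218 mol/g, so in the 0.9146 g combustion sample mol Br = 0.0060563 mol
mass O = 0.9146 − (0.29093 + 0.042737 + 0.48393) = 0.097003 g → mol O = 0.097003 ÷ 15.999 = 0.0060631 mol
Divide by the smallest (0.0060563 mol): C 3.999, H 7.001, Br 1.000, O 1.001

C4H7BrO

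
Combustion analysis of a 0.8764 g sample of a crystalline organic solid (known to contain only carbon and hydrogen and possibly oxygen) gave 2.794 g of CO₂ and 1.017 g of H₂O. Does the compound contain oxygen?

no

mol C = 2.794 g CO₂ ÷ 44.009 g/mol = 0.063487 mol
mol H = 2 × 1.017 g H₂O ÷ 18.015 g/mol = 0.11291 mol
C and H together account for 0.87635 g — essentially the entire 0.8764 g sample — so the compound contains no oxygen.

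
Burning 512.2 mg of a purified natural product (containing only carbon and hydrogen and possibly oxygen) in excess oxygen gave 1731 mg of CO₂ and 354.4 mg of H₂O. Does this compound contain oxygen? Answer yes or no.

mol C = 1.731 g CO₂ ÷ 44.009 g/mol = 0.039333 mol
mol H = 2 × 0.3544 g H₂O ÷ 18.015 g/mol = 0.039345 mol
C and H together account for 0.51209 g — essentially the entire 0.5122 g sample — so the compound contains no oxygen.

no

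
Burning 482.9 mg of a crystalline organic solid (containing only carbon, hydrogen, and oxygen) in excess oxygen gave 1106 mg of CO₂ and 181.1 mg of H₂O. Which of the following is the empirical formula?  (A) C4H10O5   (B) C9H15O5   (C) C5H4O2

mol C = 1.106 g CO₂ ÷ 44.009 g/mol = 0.025131 mol
mol H = 2 × 0.1811 g H₂O ÷ 18.015 g/mol = 0.020105 mol
mass O = 0.4829 − (0.30185 + 0.020266) = 0.16078 g → mol O = 0.16078 ÷ 15.999 = 0.010050 mol
Divide by the smallest (0.010050 mol): C 2.501, H 2.001, O 1.000
Multiplying each by 2 gives whole numbers: C 5.00, H 4.00, O 2.00

(C) C5H4O2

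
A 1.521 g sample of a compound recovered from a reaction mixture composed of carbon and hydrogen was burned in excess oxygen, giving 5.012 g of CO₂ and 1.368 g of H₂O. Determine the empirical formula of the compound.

C3H4

mol C = 5.012 g CO₂ ÷ 44.009 g/mol = 0.11389 mol
mol H = 2 × 1.368 g H₂O ÷ 18.015 g/mol = 0.15187 mol
Divide by the smallest (0.11389 mol): C 1.000, H 1.334
Multiplying each by 3 gives whole numbers: C 3.00, H 4.00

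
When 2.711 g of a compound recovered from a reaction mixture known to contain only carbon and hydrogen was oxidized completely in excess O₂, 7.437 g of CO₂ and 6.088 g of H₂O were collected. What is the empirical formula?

mol C = 7.437 g CO₂ ÷ 44.009 g/mol = 0.16899 mol
mol H = 2 × 6.088 g H₂O ÷ 18.015 g/mol = 0.67588 mol
Divide by the smallest (0.16899 mol): C 1.000, H 4.000

CH4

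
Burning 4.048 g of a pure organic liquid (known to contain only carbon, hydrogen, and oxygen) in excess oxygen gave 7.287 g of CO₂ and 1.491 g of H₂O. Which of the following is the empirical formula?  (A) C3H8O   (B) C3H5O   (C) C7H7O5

mol C = 7.287 g CO₂ ÷ 44.009 g/mol = 0.16558 mol
mol H = 2 × 1.491 g H₂O ÷ 18.015 g/mol = 0.16553 mol
mass O = 4.048 − (1.9888 + 0.16685) = 1.8924 g → mol O = 1.8924 ÷ 15.999 = 0.11828 mol
Divide by the smallest (0.11828 mol): C 1.400, H 1.399, O 1.000
Multiplying each by 5 gives whole numbers: C 7.00, H 7.00, O 5.00

(C) C7H7O5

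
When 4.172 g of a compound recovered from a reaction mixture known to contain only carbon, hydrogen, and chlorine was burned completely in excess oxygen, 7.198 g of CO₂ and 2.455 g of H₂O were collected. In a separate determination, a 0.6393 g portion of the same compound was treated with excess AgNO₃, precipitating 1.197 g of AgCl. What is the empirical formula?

mol C = 7.198 g CO₂ ÷ 44.009 g/mol = 0.16356 mol
mol H = 2 × 2.455 g H₂O ÷ 18.015 g/mol = 0.27255 mol
From the AgCl data: mol Cl per gram of compound = (1.197 ÷ 143.318) ÷ 0.6393 = 0.013064 mol/g, so in the 4.172 g combustion sample mol Cl = 0.054505 mol
Divide by the smallest (0.054505 mol): C 3.001, H 5.001, Cl 1.000

C3H5Cl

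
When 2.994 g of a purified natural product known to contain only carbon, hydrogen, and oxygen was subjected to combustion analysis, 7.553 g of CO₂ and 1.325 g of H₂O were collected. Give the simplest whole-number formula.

C7H6O2

mol C = 7.553 g CO₂ ÷ 44.009 g/mol = 0.17162 mol
mol H = 2 × 1.325 g H₂O ÷ 18.015 g/mol = 0.14710 mol
mass O = 2.994 − (2.0614 + 0.14828) = 0.78435 g → mol O = 0.78435 ÷ 15.999 = 0.049025 mol
Divide by the smallest (0.049025 mol): C 3.501, H 3.001, O 1.000
Multiplying each by 2 gives whole numbers: C 7.00, H 6.00, O 2.00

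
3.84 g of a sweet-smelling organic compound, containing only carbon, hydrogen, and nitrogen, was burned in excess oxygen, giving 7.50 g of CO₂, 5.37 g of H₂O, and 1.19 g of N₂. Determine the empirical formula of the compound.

mol C = 7.50 g CO₂ ÷ 44.009 g/mol = 0.1704 mol
mol H = 2 × 5.37 g H₂O ÷ 18.015 g/mol = 0.5962 mol
mol N = 2 × 1.19 g N₂ ÷ 28.014 g/mol = 0.08496 mol
Divide by the smallest (0.08496 mol): C 2.006, H 7.017, N 1.000

C2H7N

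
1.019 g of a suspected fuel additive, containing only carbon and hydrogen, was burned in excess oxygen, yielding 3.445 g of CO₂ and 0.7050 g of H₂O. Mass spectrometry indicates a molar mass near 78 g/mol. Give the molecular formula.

C6H6

mol C = 3.445 g CO₂ ÷ 44.009 g/mol = 0.078279 mol
mol H = 2 × 0.7050 g H₂O ÷ 18.015 g/mol = 0.078268 mol
Divide by the smallest (0.078268 mol): C 1.000, H 1.000
Empirical formula: CH
Empirical-formula mass = 13.02 g/mol; 78 ÷ 13.02 ≈ 6, so the molecular formula is C6H6.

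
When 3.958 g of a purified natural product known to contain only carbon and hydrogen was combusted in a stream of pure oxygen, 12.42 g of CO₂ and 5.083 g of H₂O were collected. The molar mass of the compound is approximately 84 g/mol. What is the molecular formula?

mol C = 12.42 g CO₂ ÷ 44.009 g/mol = 0.28222 mol
mol H = 2 × 5.083 g H₂O ÷ 18.015 g/mol = 0.56431 mol
Divide by the smallest (0.28222 mol): C 1.000, H 2.000
Empirical formula: CH2
Empirical-formula mass = 14.03 g/mol; 84 ÷ 14.03 ≈ 6, so the molecular formula is C6H12.

C6H12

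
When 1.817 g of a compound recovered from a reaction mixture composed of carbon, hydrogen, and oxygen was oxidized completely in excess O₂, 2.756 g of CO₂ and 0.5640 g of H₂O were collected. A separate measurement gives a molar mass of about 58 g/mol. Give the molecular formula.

mol C = 2.756 g CO₂ ÷ 44.009 g/mol = 0.062624 mol
mol H = 2 × 0.5640 g H₂O ÷ 18.015 g/mol = 0.062614 mol
mass O = 1.817 − (0.75217 + 0.063115) = 1.0017 g → mol O = 1.0017 ÷ 15.999 = 0.062611 mol
Divide by the smallest (0.062611 mol): C 1.000, H 1.000, O 1.000
Empirical formula: CHO
Empirical-formula mass = 29.02 g/mol; 58 ÷ 29.02 ≈ 2, so the molecular formula is C2H2O2.

C2H2O2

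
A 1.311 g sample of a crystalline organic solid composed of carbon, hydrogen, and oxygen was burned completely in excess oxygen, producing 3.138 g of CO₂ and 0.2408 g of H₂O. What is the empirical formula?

mol C = 3.138 g CO₂ ÷ 44.009 g/mol = 0.071304 mol
mol H = 2 × 0.2408 g H₂O ÷ 18.015 g/mol = 0.026733 mol
mass O = 1.311 − (0.85643 + 0.026947) = 0.42763 g → mol O = 0.42763 ÷ 15.999 = 0.026728 mol
Divide by the smallest (0.026728 mol): C 2.668, H 1.000, O 1.000
Multiplying each by 3 gives whole numbers: C 8.00, H 3.00, O 3.00

C8H3O3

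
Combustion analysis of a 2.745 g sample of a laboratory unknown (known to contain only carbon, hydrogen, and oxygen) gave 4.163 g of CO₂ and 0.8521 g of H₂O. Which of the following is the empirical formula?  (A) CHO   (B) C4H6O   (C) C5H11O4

mol C = 4.163 g CO₂ ÷ 44.009 g/mol = 0.094594 mol
mol H = 2 × 0.8521 g H₂O ÷ 18.015 g/mol = 0.094599 mol
mass O = 2.745 − (1.1362 + 0.095356) = 1.5135 g → mol O = 1.5135 ÷ 15.999 = 0.094598 mol
Divide by the smallest (0.094594 mol): C 1.000, H 1.000, O 1.000

(A) CHO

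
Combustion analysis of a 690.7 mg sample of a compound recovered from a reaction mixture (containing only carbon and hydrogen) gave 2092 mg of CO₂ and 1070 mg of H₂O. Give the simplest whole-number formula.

mol C = 2.092 g CO₂ ÷ 44.009 g/mol = 0.047536 mol
mol H = 2 × 1.070 g H₂O ÷ 18.015 g/mol = 0.11879 mol
Divide by the smallest (0.047536 mol): C 1.000, H 2.499
Multiplying each by 2 gives whole numbers: C 2.00, H 5.00

C2H5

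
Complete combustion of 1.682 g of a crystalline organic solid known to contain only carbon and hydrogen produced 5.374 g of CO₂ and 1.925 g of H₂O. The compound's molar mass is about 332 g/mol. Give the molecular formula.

C24H42

mol C = 5.374 g CO₂ ÷ 44.009 g/mol = 0.12211 mol
mol H = 2 × 1.925 g H₂O ÷ 18.015 g/mol = 0.21371 mol
Divide by the smallest (0.12211 mol): C 1.000, H 1.750
Multiplying each by 4 gives whole numbers: C 4.00, H 7.00
Empirical formula: C4H7
Empirical-formula mass = 55.10 g/mol; 332 ÷ 55.10 ≈ 6, so the molecular formula is C24H42.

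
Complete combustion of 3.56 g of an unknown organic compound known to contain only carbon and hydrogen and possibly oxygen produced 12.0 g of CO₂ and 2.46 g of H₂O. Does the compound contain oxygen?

mol C = 12.0 g CO₂ ÷ 44.009 g/mol = 0.2727 mol
mol H = 2 × 2.46 g H₂O ÷ 18.015 g/mol = 0.2731 mol
C and H together account for 3.550 g — essentially the entire 3.56 g sample — so the compound contains no oxygen.

no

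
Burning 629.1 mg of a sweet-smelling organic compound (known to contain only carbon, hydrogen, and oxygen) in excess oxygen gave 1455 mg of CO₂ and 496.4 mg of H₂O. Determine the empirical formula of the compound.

C3H5O

mol C = 1.455 g CO₂ ÷ 44.009 g/mol = 0.033061 mol
mol H = 2 × 0.4964 g H₂O ÷ 18.015 g/mol = 0.055110 mol
mass O = 0.6291 − (0.39710 + 0.055551) = 0.17645 g → mol O = 0.17645 ÷ 15.999 = 0.011029 mol
Divide by the smallest (0.011029 mol): C 2.998, H 4.997, O 1.000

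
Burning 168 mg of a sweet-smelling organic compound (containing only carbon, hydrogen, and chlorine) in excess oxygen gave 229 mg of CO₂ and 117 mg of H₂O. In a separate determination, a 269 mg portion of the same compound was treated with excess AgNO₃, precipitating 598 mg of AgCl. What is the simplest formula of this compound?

mol C = 0.229 g CO₂ ÷ 44.009 g/mol = 0.005203 mol
mol H = 2 × 0.117 g H₂O ÷ 18.015 g/mol = 0.01299 mol
From the AgCl data: mol Cl per gram of compound = (0.598 ÷ 143.318) ÷ 0.269 = 0.01551 mol/g, so in the 0.168 g combustion sample mol Cl = 0.002606 mol
Divide by the smallest (0.002606 mol): C 1.997, H 4.985, Cl 1.000

C2H5Cl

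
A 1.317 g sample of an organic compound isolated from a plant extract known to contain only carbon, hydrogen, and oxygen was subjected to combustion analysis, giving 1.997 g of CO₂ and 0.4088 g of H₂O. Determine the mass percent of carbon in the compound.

mol C = 1.997 g CO₂ ÷ 44.009 g/mol = 0.045377 mol
mol H = 2 × 0.4088 g H₂O ÷ 18.015 g/mol = 0.045384 mol
mass O = 1.317 − (0.54502 + 0.045747) = 0.72623 g → mol O = 0.72623 ÷ 15.999 = 0.045392 mol
mass % C = 0.54502 g ÷ 1.317 g × 100%

41.38%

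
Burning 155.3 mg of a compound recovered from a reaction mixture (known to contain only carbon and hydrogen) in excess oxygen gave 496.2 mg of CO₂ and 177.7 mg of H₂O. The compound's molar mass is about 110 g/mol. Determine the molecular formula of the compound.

mol C = 0.4962 g CO₂ ÷ 44.009 g/mol = 0.011275 mol
mol H = 2 × 0.1777 g H₂O ÷ 18.015 g/mol = 0.019728 mol
Divide by the smallest (0.011275 mol): C 1.000, H 1.750
Multiplying each by 4 gives whole numbers: C 4.00, H 7.00
Empirical formula: C4H7
Empirical-formula mass = 55.10 g/mol; 110 ÷ 55.10 ≈ 2, so the molecular formula is C8H14.

C8H14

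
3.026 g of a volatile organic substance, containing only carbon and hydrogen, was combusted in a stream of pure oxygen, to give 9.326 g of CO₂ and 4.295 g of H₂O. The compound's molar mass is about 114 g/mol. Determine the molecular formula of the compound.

mol C = 9.326 g CO₂ ÷ 44.009 g/mol = 0.21191 mol
mol H = 2 × 4.295 g H₂O ÷ 18.015 g/mol = 0.47682 mol
Divide by the smallest (0.21191 mol): C 1.000, H 2.250
Multiplying each by 4 gives whole numbers: C 4.00, H 9.00
Empirical formula: C4H9
Empirical-formula mass = 57.12 g/mol; 114 ÷ 57.12 ≈ 2, so the molecular formula is C8H18.

C8H18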